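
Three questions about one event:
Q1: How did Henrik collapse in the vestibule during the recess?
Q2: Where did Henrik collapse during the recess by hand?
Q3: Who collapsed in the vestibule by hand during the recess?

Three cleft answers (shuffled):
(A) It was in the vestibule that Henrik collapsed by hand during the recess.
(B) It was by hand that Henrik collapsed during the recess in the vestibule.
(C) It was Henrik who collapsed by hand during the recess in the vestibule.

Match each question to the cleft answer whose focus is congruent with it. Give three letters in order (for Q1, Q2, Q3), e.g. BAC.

BAC

Q1 asks about the manner; cleft (B) focuses "by hand", which is the manner — so Q1 → B.
Q2 asks about the location; cleft (A) focuses "in the vestibule", which is the location — so Q2 → A.
Q3 asks about the subject (agent); cleft (C) focuses "Henrik", which is the subject (agent) — so Q3 → C.
Mapping: Q1→B, Q2→A, Q3→C.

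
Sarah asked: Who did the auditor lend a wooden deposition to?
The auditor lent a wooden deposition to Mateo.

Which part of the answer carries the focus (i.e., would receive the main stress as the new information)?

to Mateo

The wh-word "who" asks about the recipient.
In the answer, "the auditor" and "a wooden deposition" are given — repeated from the question.
The constituent filling the recipient gap is "to Mateo"; that is the focus and would carry nuclear stress.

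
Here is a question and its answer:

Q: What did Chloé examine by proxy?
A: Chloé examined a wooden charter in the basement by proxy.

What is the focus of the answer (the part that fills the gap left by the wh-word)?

The wh-word "what" asks about the direct object.
In the answer, "Chloé" and "by proxy" are given — repeated from the question.
"in the basement" is also new, but it specifies the location, which is not what the question asks about — so it is not the focus.
The constituent filling the direct object gap is "a wooden charter"; that is the focus.

a wooden charter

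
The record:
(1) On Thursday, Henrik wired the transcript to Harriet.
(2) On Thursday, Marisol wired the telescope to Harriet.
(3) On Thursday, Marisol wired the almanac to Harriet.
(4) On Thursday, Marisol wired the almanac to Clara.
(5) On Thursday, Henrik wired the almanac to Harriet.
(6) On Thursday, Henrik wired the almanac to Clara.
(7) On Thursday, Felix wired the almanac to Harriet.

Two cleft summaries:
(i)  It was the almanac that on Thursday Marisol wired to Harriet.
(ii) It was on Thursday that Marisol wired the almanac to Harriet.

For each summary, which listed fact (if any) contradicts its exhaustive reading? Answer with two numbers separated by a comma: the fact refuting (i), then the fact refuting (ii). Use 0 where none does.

2, 0

(i): focus "the almanac". Looking for same agent, recipient, setting (Marisol / Harriet / on Thursday) with some other thing — fact (2) has the telescope there. Refuted.
(ii): focus "on Thursday". No fact shares same agent, thing, recipient (Marisol / the almanac / Harriet) with a different setting. 0.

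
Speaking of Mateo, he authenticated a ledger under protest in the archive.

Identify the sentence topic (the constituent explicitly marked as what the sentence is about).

The construction explicitly marks "Mateo" as what the sentence is about — the topic.
The remainder of the clause is the comment (what is said about the topic).

Mateo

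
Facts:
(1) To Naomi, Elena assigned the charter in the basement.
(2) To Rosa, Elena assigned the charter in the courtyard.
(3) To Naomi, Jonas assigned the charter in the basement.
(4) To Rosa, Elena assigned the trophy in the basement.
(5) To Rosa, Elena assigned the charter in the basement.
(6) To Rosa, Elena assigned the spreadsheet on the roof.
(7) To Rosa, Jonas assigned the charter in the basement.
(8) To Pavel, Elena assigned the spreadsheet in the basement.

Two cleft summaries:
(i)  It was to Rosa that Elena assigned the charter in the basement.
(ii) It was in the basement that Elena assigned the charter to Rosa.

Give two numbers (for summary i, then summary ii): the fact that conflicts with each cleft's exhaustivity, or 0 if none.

(i): focus "Rosa". Looking for Elena as agent and the charter as thing and in the basement as setting with some other recipient — fact (1) has Naomi there. Refuted.
(ii): focus "in the basement". Looking for Elena as agent and the charter as thing and Rosa as recipient with some other setting — fact (2) has in the courtyard there. Refuted.

1, 2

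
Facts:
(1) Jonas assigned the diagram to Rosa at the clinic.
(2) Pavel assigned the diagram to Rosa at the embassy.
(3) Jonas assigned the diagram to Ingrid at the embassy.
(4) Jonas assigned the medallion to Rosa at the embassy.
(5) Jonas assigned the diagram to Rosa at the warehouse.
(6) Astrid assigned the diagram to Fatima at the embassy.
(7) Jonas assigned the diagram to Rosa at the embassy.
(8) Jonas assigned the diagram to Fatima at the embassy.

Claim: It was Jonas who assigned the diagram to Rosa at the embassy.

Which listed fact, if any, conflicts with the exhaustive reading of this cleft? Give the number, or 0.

2

The cleft puts "Jonas" in focus and presupposes the open proposition with the diagram as thing and Rosa as recipient and at the embassy as setting.
Exhaustivity: Jonas is the only agent satisfying that background.
Fact (2) shares the background but with agent = Pavel; exhaustivity is violated.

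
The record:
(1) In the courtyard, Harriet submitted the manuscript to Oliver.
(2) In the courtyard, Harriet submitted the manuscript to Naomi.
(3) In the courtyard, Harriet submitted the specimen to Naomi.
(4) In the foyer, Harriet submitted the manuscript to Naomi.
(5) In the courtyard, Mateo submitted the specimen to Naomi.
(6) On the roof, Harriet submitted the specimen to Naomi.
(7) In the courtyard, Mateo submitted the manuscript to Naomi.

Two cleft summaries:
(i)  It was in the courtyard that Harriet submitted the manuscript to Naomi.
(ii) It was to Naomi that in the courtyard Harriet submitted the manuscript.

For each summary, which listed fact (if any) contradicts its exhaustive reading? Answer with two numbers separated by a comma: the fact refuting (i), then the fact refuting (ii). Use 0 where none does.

Summary (i) focuses "in the courtyard" (the setting); background same agent, thing, recipient (Harriet / the manuscript / Naomi). Fact (4) matches that background with setting = in the foyer — refutes (i).
Summary (ii) focuses "Naomi" (the recipient); background same agent, thing, setting (Harriet / the manuscript / in the courtyard). Fact (1) matches that background with recipient = Oliver — refutes (ii).

4, 1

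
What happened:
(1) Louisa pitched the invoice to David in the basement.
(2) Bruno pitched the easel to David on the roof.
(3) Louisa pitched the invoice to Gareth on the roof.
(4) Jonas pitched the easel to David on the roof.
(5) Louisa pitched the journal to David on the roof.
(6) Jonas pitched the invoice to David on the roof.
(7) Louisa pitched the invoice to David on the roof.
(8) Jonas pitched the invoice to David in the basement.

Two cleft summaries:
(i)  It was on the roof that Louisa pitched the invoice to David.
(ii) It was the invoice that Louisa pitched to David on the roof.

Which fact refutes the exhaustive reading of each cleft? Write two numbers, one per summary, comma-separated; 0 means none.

1, 5

(i): focus "on the roof". Looking for Louisa as agent and the invoice as thing and David as recipient with some other setting — fact (1) has in the basement there. Refuted.
(ii): focus "the invoice". Looking for Louisa as agent and David as recipient and on the roof as setting with some other thing — fact (5) has the journal there. Refuted.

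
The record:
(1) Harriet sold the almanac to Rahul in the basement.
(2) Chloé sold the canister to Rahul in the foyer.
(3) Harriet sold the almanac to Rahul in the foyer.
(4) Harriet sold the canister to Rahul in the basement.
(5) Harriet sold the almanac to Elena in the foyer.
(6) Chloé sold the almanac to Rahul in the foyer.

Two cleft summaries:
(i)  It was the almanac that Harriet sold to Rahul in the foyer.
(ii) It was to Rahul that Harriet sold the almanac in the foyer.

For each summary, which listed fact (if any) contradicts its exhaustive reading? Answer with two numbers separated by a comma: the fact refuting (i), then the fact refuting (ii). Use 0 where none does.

Summary (i) focuses "the almanac" (the thing); background same agent, recipient, setting (Harriet / Rahul / in the foyer). No fact matches that background with a different thing, so 0.
Summary (ii) focuses "Rahul" (the recipient); background same agent, thing, setting (Harriet / the almanac / in the foyer). Fact (5) matches that background with recipient = Elena — refutes (ii).

0, 5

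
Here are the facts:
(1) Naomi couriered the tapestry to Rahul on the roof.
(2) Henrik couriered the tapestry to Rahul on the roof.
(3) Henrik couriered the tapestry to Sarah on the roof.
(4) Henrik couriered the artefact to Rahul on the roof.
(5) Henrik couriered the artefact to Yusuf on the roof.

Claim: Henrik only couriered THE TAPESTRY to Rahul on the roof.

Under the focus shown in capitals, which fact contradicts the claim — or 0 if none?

4

Focus (in capitals) is "the tapestry" — the thing. "Only" excludes alternative things while holding fixed Henrik as agent and Rahul as recipient and on the roof as setting.
Fact (4) matches on Henrik as agent and Rahul as recipient and on the roof as setting, but has thing = the artefact instead. That refutes the claim.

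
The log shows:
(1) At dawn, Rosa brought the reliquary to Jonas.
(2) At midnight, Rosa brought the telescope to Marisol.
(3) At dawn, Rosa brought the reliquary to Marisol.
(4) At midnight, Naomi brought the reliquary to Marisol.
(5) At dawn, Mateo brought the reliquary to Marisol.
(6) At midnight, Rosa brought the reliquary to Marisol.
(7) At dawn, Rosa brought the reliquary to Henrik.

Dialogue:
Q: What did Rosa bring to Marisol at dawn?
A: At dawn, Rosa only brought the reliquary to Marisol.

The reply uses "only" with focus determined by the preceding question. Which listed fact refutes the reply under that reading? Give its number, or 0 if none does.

The question "What did ...?" targets the thing, so in the reply the focus falls on "the reliquary".
"Only" then excludes alternative things while the background — agent = Rosa, recipient = Marisol, setting = at dawn — is held fixed.
No listed fact shares that background with another thing. Nothing contradicts the reply.
(Fact (1) would refute a reading with focus on the recipient — but that is not what the question asks.)

0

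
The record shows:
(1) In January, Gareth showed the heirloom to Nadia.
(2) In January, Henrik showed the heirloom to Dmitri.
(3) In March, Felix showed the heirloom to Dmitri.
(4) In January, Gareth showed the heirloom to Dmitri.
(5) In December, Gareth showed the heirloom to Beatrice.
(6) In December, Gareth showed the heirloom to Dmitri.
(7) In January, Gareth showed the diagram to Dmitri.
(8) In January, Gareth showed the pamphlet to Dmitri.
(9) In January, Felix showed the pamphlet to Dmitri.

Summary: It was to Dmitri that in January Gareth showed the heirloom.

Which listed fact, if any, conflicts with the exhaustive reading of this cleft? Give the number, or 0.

1

The cleft puts "Dmitri" in focus and presupposes the open proposition with agent = Gareth, thing = the heirloom, setting = in January.
The exhaustive reading says no other recipient fits that background.
But fact (1) also has agent = Gareth, thing = the heirloom, setting = in January, with recipient = Nadia — so the exhaustive reading fails.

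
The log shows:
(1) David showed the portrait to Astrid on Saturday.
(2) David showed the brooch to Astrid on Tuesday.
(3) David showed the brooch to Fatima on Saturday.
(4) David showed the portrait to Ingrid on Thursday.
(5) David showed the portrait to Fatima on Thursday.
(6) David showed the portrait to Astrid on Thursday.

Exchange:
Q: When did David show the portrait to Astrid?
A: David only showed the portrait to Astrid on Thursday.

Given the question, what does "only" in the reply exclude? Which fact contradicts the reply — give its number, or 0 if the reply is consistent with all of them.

Answering "When did ...?" puts focus on the setting — here, "on Thursday".
"Only" then excludes alternative settings while the background — agent = David, thing = the portrait, recipient = Astrid — is held fixed.
Fact (1) shares the background with a different setting (on Saturday) — counterexample.
(Fact (4) would refute a reading with focus on the recipient — but that is not what the question asks.)

1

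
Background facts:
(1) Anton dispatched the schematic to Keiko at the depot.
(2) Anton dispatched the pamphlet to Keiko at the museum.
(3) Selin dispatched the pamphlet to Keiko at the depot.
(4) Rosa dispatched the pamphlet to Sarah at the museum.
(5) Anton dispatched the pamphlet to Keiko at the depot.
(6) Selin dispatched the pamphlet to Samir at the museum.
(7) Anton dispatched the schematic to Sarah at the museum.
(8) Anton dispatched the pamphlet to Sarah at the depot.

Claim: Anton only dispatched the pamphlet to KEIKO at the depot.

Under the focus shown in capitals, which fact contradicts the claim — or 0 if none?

8

The capitals mark "Keiko" as focus. So "only" rules out other recipients, with the rest (agent = Anton, thing = the pamphlet, setting = at the depot) as background.
Fact (8) matches on agent = Anton, thing = the pamphlet, setting = at the depot, but has recipient = Sarah instead. That refutes the claim.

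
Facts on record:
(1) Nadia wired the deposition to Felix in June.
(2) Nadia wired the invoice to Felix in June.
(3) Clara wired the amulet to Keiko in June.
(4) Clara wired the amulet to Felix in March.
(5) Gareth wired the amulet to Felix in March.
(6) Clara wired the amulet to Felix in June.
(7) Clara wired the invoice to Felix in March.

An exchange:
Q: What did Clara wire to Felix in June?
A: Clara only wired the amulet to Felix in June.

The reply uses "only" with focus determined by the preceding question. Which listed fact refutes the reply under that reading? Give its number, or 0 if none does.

0

Answering "What did ...?" puts focus on the thing — here, "the amulet".
So "only" ranges over things; the rest (same agent, recipient, setting (Clara / Felix / in June)) is presupposed.
No listed fact shares that background with another thing. Nothing contradicts the reply.
(Fact (3) would refute a reading with focus on the recipient — but that is not what the question asks.)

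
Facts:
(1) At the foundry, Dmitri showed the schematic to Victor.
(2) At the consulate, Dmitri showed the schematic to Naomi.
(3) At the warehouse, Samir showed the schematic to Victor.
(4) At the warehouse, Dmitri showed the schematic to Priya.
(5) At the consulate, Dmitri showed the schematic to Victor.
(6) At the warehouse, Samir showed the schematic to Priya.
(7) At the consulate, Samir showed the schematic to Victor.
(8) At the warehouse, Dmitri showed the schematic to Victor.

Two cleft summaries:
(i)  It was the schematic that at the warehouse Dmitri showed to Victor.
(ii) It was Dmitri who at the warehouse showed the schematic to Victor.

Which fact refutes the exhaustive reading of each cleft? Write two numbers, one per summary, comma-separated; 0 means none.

(i): focus "the schematic". No fact shares same agent, recipient, setting (Dmitri / Victor / at the warehouse) with a different thing. 0.
(ii): focus "Dmitri". Looking for same thing, recipient, setting (the schematic / Victor / at the warehouse) with some other agent — fact (3) has Samir there. Refuted.

0, 3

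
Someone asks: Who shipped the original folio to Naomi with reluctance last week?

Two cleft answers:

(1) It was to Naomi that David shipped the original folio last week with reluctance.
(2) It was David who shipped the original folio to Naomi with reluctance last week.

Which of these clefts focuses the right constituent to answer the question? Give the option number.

2

The question word "who" targets the subject (agent).
Option (1) clefts "to Naomi" — the recipient, not what was asked.
Option (2) clefts "David" — that matches what the question asks about.
So the congruent reply is (2).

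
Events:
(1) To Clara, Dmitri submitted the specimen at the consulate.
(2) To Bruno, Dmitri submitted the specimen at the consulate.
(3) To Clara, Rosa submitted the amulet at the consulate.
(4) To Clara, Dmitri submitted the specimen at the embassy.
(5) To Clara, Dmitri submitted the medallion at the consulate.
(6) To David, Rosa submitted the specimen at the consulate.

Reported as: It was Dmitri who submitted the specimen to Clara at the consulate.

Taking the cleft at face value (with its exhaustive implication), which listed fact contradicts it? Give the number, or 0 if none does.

Focus of the cleft: "Dmitri" (the agent). Presupposed background: same thing, recipient, setting (the specimen / Clara / at the consulate).
The exhaustive reading says no other agent fits that background.
No listed fact matches the background with a different agent. Exhaustivity holds.

0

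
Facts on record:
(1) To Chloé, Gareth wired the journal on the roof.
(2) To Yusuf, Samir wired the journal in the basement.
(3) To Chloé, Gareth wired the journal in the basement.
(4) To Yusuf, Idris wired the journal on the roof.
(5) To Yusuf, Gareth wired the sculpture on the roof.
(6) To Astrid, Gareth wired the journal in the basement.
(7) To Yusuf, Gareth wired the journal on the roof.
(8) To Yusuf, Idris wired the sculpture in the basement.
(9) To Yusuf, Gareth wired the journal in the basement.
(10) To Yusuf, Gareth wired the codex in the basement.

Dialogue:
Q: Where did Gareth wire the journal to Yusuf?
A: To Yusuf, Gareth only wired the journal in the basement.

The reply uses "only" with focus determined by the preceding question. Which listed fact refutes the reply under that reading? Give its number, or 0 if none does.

7

Answering "Where did ...?" puts focus on the setting — here, "in the basement".
"Only" then excludes alternative settings while the background — Gareth as agent and the journal as thing and Yusuf as recipient — is held fixed.
Fact (7) keeps Gareth as agent and the journal as thing and Yusuf as recipient but has setting = on the roof; that refutes the reply.
(Fact (10) would refute a reading with focus on the thing — but that is not what the question asks.)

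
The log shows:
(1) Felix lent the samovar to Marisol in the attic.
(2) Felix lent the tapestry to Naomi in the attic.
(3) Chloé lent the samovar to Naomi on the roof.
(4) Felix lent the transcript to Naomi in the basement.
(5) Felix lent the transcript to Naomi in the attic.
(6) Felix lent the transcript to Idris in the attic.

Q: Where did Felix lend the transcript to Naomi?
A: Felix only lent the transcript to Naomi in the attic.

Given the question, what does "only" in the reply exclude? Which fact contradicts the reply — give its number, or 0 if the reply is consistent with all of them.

4

Answering "Where did ...?" puts focus on the setting — here, "in the attic".
So "only" ranges over settings; the rest (same agent, thing, recipient (Felix / the transcript / Naomi)) is presupposed.
Fact (4) keeps same agent, thing, recipient (Felix / the transcript / Naomi) but has setting = in the basement; that refutes the reply.
(Fact (2) would refute a reading with focus on the thing — but that is not what the question asks.)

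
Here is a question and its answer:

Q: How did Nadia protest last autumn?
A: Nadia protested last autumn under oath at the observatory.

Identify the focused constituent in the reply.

under oath

The wh-word "how" asks about the manner.
In the answer, "Nadia" and "last autumn" are given — repeated from the question.
"at the observatory" is also new, but it specifies the location, which is not what the question asks about — so it is not the focus.
The constituent filling the manner gap is "under oath"; that is the focus.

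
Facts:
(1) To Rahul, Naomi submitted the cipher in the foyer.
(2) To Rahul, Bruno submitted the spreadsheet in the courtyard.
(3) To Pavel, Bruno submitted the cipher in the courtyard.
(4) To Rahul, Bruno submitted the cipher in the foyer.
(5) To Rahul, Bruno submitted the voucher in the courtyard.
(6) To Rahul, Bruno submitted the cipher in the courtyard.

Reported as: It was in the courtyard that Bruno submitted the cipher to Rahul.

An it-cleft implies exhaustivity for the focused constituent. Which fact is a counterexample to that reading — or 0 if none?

4

Focus of the cleft: "in the courtyard" (the setting). Presupposed background: same agent, thing, recipient (Bruno / the cipher / Rahul).
The exhaustive reading says no other setting fits that background.
Fact (4) shares the background but with setting = in the foyer; exhaustivity is violated.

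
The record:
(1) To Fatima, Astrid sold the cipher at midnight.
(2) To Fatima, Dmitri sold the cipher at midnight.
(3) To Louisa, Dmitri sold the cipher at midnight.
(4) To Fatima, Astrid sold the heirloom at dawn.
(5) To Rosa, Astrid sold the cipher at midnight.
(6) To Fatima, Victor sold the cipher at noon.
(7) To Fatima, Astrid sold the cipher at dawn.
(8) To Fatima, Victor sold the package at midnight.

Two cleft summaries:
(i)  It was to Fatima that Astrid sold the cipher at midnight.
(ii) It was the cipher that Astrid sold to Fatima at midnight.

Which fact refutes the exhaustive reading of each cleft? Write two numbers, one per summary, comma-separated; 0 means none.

(i): focus "Fatima". Looking for same agent, thing, setting (Astrid / the cipher / at midnight) with some other recipient — fact (5) has Rosa there. Refuted.
(ii): focus "the cipher". No fact shares same agent, recipient, setting (Astrid / Fatima / at midnight) with a different thing. 0.

5, 0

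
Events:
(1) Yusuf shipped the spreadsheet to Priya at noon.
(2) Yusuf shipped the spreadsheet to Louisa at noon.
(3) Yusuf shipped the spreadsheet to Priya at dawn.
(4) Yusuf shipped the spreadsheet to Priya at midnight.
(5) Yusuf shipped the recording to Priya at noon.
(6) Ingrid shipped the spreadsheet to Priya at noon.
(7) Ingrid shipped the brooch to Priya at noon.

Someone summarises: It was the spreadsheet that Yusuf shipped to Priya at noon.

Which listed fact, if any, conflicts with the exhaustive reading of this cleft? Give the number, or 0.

5

The cleft puts "the spreadsheet" in focus and presupposes the open proposition with Yusuf as agent and Priya as recipient and at noon as setting.
The exhaustive reading says no other thing fits that background.
But fact (5) also has Yusuf as agent and Priya as recipient and at noon as setting, with thing = the recording — so the exhaustive reading fails.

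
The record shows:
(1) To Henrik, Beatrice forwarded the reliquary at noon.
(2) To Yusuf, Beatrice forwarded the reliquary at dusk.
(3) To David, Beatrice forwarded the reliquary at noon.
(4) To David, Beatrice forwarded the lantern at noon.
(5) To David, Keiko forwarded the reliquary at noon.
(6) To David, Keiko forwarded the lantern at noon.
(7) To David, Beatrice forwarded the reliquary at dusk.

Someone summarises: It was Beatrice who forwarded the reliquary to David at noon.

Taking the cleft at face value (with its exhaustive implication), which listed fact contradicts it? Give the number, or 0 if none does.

Focus of the cleft: "Beatrice" (the agent). Presupposed background: thing = the reliquary, recipient = David, setting = at noon.
The exhaustive reading says no other agent fits that background.
But fact (5) also has thing = the reliquary, recipient = David, setting = at noon, with agent = Keiko — so the exhaustive reading fails.

5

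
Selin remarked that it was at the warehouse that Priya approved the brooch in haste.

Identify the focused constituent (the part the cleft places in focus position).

In an it-cleft "It was X that/who ...", the clefted constituent X is the focus; the that/who-clause expresses the presupposed open proposition.
Here the focus is "at the warehouse". The backgrounded (presupposed) material includes "Priya", "the brooch" and "in haste".

at the warehouse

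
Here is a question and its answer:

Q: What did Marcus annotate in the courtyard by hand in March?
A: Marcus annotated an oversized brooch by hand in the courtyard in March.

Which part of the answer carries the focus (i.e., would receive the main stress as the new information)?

The wh-word "what" asks about the direct object.
In the answer, "Marcus", "by hand", "in March" and "in the courtyard" are given — repeated from the question.
The constituent filling the direct object gap is "an oversized brooch"; that is the focus and would carry nuclear stress.

an oversized brooch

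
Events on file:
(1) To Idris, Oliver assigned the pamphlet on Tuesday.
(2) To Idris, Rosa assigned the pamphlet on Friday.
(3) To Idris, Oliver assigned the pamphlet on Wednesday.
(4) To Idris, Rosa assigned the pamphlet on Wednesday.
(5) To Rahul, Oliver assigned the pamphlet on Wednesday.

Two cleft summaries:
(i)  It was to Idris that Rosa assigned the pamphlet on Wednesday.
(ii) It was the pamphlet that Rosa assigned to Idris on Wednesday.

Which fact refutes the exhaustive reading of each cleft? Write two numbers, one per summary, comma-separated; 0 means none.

0, 0

(i): focus "Idris". No fact shares same agent, thing, setting (Rosa / the pamphlet / on Wednesday) with a different recipient. 0.
(ii): focus "the pamphlet". No fact shares same agent, recipient, setting (Rosa / Idris / on Wednesday) with a different thing. 0.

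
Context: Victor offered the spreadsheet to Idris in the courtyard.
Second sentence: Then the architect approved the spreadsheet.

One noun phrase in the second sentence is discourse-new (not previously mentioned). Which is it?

"the spreadsheet" in the second sentence is given — already mentioned in the context.
"the architect" has no antecedent in the context; it is discourse-new.

the architect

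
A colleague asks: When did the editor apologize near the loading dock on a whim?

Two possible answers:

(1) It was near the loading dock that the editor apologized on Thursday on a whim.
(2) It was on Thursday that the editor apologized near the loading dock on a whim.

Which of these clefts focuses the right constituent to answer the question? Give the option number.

The question word "when" targets the time.
Option (1) clefts "near the loading dock" — the location, not what was asked.
Option (2) clefts "on Thursday" — that matches what the question asks about.
So the congruent reply is (2).

2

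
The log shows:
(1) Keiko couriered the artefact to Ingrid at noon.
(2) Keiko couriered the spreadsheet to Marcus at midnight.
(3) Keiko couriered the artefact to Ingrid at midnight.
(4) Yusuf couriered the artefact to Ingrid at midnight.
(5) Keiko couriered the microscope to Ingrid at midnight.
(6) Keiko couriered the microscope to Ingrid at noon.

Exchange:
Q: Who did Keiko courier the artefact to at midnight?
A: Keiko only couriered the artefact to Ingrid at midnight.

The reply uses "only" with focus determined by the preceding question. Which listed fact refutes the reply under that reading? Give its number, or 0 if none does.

The question "Who did ... to ...?" targets the recipient, so in the reply the focus falls on "Ingrid".
So "only" ranges over recipients; the rest (Keiko as agent and the artefact as thing and at midnight as setting) is presupposed.
No fact keeps Keiko as agent and the artefact as thing and at midnight as setting while changing the recipient; every other fact differs on something backgrounded. The reply stands.
(Fact (5) would refute a reading with focus on the thing — but that is not what the question asks.)

0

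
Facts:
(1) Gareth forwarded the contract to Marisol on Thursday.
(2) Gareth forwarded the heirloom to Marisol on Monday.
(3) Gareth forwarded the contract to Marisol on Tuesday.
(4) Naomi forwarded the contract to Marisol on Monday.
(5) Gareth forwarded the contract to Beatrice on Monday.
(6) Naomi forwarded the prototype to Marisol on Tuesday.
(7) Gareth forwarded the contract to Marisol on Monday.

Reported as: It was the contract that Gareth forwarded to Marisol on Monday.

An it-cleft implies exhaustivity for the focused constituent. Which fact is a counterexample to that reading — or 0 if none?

The cleft puts "the contract" in focus and presupposes the open proposition with same agent, recipient, setting (Gareth / Marisol / on Monday).
Exhaustivity: the contract is the only thing satisfying that background.
Fact (2) shares the background but with thing = the heirloom; exhaustivity is violated.

2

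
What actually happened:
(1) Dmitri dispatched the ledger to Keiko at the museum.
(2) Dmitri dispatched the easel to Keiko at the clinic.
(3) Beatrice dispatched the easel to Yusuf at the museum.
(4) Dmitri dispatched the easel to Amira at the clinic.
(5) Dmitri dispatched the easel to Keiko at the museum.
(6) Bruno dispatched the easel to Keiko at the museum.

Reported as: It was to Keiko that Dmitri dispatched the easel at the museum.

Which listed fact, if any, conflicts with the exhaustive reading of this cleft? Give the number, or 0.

0

The cleft puts "Keiko" in focus and presupposes the open proposition with Dmitri as agent and the easel as thing and at the museum as setting.
The exhaustive reading says no other recipient fits that background.
No listed fact matches the background with a different recipient. Exhaustivity holds.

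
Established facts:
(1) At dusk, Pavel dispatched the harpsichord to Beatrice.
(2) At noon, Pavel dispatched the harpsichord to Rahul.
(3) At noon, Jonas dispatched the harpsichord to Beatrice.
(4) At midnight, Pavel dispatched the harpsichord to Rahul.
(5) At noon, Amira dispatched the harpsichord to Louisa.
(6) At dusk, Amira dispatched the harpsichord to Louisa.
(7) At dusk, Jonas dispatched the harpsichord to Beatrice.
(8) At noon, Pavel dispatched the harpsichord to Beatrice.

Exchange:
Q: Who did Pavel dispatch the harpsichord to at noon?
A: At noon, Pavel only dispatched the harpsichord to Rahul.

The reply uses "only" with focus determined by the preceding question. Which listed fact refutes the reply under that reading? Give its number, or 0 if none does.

Answering "Who did ... to ...?" puts focus on the recipient — here, "Rahul".
So "only" ranges over recipients; the rest (agent = Pavel, thing = the harpsichord, setting = at noon) is presupposed.
Fact (8) shares the background with a different recipient (Beatrice) — counterexample.
(Fact (4) would refute a reading with focus on the setting — but that is not what the question asks.)

8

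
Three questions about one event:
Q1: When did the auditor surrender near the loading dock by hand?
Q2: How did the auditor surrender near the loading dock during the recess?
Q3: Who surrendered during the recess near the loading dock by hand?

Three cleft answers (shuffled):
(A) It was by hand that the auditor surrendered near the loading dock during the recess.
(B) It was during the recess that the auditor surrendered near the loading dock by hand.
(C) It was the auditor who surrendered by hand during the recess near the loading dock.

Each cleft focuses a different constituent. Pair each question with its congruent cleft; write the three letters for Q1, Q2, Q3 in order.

Q1 asks about the time; cleft (B) focuses "during the recess", which is the time — so Q1 → B.
Q2 asks about the manner; cleft (A) focuses "by hand", which is the manner — so Q2 → A.
Q3 asks about the subject (agent); cleft (C) focuses "the auditor", which is the subject (agent) — so Q3 → C.
Mapping: Q1→B, Q2→A, Q3→C.

BAC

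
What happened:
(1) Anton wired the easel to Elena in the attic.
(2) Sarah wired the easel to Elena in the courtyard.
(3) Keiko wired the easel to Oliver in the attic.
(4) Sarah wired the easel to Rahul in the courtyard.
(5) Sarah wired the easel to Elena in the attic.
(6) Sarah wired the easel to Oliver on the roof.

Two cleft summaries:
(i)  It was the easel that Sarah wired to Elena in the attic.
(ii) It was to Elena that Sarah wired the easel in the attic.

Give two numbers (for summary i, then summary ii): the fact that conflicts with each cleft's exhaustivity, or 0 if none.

0, 0

Summary (i) focuses "the easel" (the thing); background same agent, recipient, setting (Sarah / Elena / in the attic). No fact matches that background with a different thing, so 0.
Summary (ii) focuses "Elena" (the recipient); background same agent, thing, setting (Sarah / the easel / in the attic). No fact matches that background with a different recipient, so 0.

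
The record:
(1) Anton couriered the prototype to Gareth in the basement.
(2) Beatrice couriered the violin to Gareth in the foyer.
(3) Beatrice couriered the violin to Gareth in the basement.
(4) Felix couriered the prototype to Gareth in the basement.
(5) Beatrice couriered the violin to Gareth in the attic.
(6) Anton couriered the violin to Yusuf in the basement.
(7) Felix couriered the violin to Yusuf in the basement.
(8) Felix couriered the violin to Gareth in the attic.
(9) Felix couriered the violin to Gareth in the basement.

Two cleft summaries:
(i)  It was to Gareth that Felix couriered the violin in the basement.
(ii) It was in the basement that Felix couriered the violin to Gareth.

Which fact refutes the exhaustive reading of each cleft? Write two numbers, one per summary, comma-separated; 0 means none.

(i): focus "Gareth". Looking for Felix as agent and the violin as thing and in the basement as setting with some other recipient — fact (7) has Yusuf there. Refuted.
(ii): focus "in the basement". Looking for Felix as agent and the violin as thing and Gareth as recipient with some other setting — fact (8) has in the attic there. Refuted.

7, 8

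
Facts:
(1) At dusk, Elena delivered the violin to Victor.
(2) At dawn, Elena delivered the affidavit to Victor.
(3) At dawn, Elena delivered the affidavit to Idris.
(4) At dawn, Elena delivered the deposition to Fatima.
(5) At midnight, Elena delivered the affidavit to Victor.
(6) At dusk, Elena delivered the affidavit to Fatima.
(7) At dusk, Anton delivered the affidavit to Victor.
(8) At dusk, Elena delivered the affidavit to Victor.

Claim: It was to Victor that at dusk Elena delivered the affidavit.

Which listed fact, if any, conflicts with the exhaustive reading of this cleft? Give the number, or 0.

Focus of the cleft: "Victor" (the recipient). Presupposed background: agent = Elena, thing = the affidavit, setting = at dusk.
Exhaustivity: Victor is the only recipient satisfying that background.
Fact (6) shares the background but with recipient = Fatima; exhaustivity is violated.

6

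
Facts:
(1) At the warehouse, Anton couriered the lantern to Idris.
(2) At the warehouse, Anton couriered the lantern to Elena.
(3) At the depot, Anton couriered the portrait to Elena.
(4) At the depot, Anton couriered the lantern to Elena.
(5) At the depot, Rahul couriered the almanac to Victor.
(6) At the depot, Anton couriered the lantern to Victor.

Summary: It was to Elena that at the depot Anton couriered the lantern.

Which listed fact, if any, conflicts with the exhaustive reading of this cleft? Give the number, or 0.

The cleft puts "Elena" in focus and presupposes the open proposition with Anton as agent and the lantern as thing and at the depot as setting.
The exhaustive reading says no other recipient fits that background.
Fact (6) shares the background but with recipient = Victor; exhaustivity is violated.

6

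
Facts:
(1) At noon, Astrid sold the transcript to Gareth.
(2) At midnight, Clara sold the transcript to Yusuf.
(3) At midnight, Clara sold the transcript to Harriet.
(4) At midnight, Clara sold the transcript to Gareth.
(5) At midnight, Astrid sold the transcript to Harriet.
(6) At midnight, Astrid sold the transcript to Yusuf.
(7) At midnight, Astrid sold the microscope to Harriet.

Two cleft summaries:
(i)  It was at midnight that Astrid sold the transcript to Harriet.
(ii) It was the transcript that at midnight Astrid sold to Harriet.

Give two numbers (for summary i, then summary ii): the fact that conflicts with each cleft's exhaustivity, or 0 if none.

(i): focus "at midnight". No fact shares Astrid as agent and the transcript as thing and Harriet as recipient with a different setting. 0.
(ii): focus "the transcript". Looking for Astrid as agent and Harriet as recipient and at midnight as setting with some other thing — fact (7) has the microscope there. Refuted.

0, 7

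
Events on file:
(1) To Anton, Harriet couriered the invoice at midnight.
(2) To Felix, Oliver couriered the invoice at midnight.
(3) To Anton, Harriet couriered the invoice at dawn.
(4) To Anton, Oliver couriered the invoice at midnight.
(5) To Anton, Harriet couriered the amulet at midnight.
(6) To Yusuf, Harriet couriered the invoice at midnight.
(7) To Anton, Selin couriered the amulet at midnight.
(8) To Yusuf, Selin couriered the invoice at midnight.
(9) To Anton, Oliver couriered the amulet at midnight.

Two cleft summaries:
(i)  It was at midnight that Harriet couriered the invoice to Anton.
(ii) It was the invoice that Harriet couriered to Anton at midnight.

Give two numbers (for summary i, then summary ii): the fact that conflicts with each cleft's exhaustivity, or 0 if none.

3, 5

(i): focus "at midnight". Looking for same agent, thing, recipient (Harriet / the invoice / Anton) with some other setting — fact (3) has at dawn there. Refuted.
(ii): focus "the invoice". Looking for same agent, recipient, setting (Harriet / Anton / at midnight) with some other thing — fact (5) has the amulet there. Refuted.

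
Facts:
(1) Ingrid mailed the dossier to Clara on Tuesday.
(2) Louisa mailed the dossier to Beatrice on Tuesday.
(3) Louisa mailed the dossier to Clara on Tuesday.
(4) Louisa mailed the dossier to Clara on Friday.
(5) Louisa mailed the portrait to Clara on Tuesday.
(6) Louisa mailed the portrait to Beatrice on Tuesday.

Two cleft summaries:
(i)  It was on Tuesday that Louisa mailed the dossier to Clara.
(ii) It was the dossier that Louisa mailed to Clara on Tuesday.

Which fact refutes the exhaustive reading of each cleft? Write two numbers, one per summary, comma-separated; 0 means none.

4, 5

(i): focus "on Tuesday". Looking for agent = Louisa, thing = the dossier, recipient = Clara with some other setting — fact (4) has on Friday there. Refuted.
(ii): focus "the dossier". Looking for agent = Louisa, recipient = Clara, setting = on Tuesday with some other thing — fact (5) has the portrait there. Refuted.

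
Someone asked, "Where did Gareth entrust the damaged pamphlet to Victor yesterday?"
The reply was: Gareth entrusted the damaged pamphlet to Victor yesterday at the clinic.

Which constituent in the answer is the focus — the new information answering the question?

The wh-word "where" asks about the location.
In the answer, "Gareth", "the damaged pamphlet", "to Victor" and "yesterday" are given — repeated from the question.
The constituent filling the location gap is "at the clinic"; that is the focus and would carry nuclear stress.

at the clinic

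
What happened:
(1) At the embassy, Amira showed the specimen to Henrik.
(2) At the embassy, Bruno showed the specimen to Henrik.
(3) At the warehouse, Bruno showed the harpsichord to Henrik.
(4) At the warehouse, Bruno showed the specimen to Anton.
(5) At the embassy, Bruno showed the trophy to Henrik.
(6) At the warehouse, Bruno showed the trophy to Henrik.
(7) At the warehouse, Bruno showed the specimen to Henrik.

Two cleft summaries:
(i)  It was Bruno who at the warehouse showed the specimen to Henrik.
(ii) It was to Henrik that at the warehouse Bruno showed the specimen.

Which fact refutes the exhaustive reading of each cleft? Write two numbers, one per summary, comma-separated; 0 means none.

Summary (i) focuses "Bruno" (the agent); background thing = the specimen, recipient = Henrik, setting = at the warehouse. No fact matches that background with a different agent, so 0.
Summary (ii) focuses "Henrik" (the recipient); background agent = Bruno, thing = the specimen, setting = at the warehouse. Fact (4) matches that background with recipient = Anton — refutes (ii).

0, 4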